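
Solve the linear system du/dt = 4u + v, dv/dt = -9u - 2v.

Coefficient matrix A = [[4, 1], [-9, -2]].
Characteristic polynomial det(A - λI) = λ^2 - 2λ + 1 = 0.
Single eigenvalue λ = 1 with algebraic multiplicity 2.
Eigenvector v = (1,-3); generalized eigenvector w with (A-λI)w=v is (1,-2).
General solution: e^(t)[K_1·v + K_2·(t·v + w)].

u(t) = K_1e^(t) + K_2te^(t) + K_2e^(t), v(t) = -3K_1e^(t) - 3K_2te^(t) - 2K_2e^(t)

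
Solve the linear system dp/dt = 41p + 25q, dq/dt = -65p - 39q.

Coefficient matrix A = [[41, 25], [-65, -39]].
Characteristic polynomial det(A - λI) = λ^2 - 2λ + 26 = 0.
Eigenvalues λ = 1 ± 5i (complex conjugate pair).
For λ=1+5i: an eigenvector is (1,-2) - i(-2,3) = (1 + 2i, -2 - 3i).
A real fundamental pair from Re and Im of e^((1+5i)t)v: X_1 = e^(t)(cos(5t)·(1,-2) + sin(5t)·(-2,3)), X_2 = e^(t)(sin(5t)·(1,-2) - cos(5t)·(-2,3)).
General solution: c_1X_1 + c_2X_2.

p(t) = -2c_1e^(t)sin(5t) + c_1e^(t)cos(5t) + c_2e^(t)sin(5t) + 2c_2e^(t)cos(5t), q(t) = 3c_1e^(t)sin(5t) - 2c_1e^(t)cos(5t) - 2c_2e^(t)sin(5t) - 3c_2e^(t)cos(5t)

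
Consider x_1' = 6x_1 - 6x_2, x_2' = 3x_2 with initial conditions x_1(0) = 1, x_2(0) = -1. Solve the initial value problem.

Coefficient matrix A = [[6, -6], [0, 3]].
Characteristic polynomial det(A - λI) = λ^2 - 9λ + 18 = 0.
Eigenvalues λ = 6, 3.
For λ=6: (A-λI) row 1 is [0, -6], so an eigenvector is (-1, 0).
For λ=3: (A-λI) row 1 is [3, -6], so an eigenvector is (2, 1).
General solution: c_1e^(6t)(-1,0) + c_2e^(3t)(2,1).
Applying x_1(0)=1, x_2(0)=-1 gives c_1=-3, c_2=-1.

x_1(t) = 3e^(6t) - 2e^(3t), x_2(t) = -e^(3t)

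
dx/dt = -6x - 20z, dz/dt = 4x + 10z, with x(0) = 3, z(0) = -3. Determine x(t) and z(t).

x(t) = 9e^(2t)sin(4t) + 3e^(2t)cos(4t), z(t) = -3e^(2t)sin(4t) - 3e^(2t)cos(4t)

Coefficient matrix A = [[-6, -20], [4, 10]].
Characteristic polynomial det(A - λI) = λ^2 - 4λ + 20 = 0.
Eigenvalues λ = 2 ± 4i (complex conjugate pair).
For λ=2+4i: an eigenvector is (2,-1) - i(1,0) = (2 - i, -1).
A real fundamental pair from Re and Im of e^((2+4i)t)v: X_1 = e^(2t)(cos(4t)·(2,-1) + sin(4t)·(1,0)), X_2 = e^(2t)(sin(4t)·(2,-1) - cos(4t)·(1,0)).
General solution: c_1X_1 + c_2X_2.
Applying x(0)=3, z(0)=-3 gives c_1=3, c_2=3.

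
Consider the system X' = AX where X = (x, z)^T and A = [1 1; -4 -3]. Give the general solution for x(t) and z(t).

Coefficient matrix A = [[1, 1], [-4, -3]].
Characteristic polynomial det(A - λI) = λ^2 + 2λ + 1 = 0.
Single eigenvalue λ = -1 with algebraic multiplicity 2.
Eigenvector v = (-1,2); generalized eigenvector w with (A-λI)w=v is (-1,1).
General solution: e^(-t)[C_1·v + C_2·(t·v + w)].

x(t) = -C_1e^(-t) - C_2te^(-t) - C_2e^(-t), z(t) = 2C_1e^(-t) + 2C_2te^(-t) + C_2e^(-t)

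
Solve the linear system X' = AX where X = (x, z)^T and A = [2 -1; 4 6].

x(t) = K_1e^(4t) + K_2te^(4t) + K_2e^(4t), z(t) = -2K_1e^(4t) - 2K_2te^(4t) - 3K_2e^(4t)

Coefficient matrix A = [[2, -1], [4, 6]].
Characteristic polynomial det(A - λI) = λ^2 - 8λ + 16 = 0.
Single eigenvalue λ = 4 with algebraic multiplicity 2.
Eigenvector v = (1,-2); generalized eigenvector w with (A-λI)w=v is (1,-3).
General solution: e^(4t)[K_1·v + K_2·(t·v + w)].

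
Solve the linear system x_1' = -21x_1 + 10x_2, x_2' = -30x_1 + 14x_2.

x_1(t) = -2c_1e^(-6t) + c_2e^(-t), x_2(t) = -3c_1e^(-6t) + 2c_2e^(-t)

Coefficient matrix A = [[-21, 10], [-30, 14]].
Characteristic polynomial det(A - λI) = λ^2 + 7λ + 6 = 0.
Eigenvalues λ = -6, -1.
For λ=-6: (A-λI) row 1 is [-15, 10], so an eigenvector is (-2, -3).
For λ=-1: (A-λI) row 1 is [-20, 10], so an eigenvector is (1, 2).
General solution: c_1e^(-6t)(-2,-3) + c_2e^(-t)(1,2).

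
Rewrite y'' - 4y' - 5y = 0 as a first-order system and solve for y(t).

Let x_1 = y, x_2 = y'. Then x_1' = x_2 and x_2' = 5x_1 + 4x_2.
A = [[0,1],[5,4]]; det(A-λI) = λ^2 - 4λ - 5.
Eigenvalues λ = -1, 5 with eigenvectors (1,-1), (1,5).

y(t) = C_1e^(-t) + C_2e^(5t)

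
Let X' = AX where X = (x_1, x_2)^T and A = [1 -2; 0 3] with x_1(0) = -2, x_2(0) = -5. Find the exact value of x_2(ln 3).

-135

A = [[1,-2],[0,3]]; eigenvalues λ = 3, 1.
Eigenvectors: (1,-1) for λ=3, (-1,0) for λ=1.
From the initial condition, c_1 = 5, c_2 = 7.
x_2(ln 3) = (5)(3^3)(-1) + (7)(3^1)(0) = -135.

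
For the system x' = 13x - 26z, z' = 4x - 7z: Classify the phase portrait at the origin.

unstable spiral

A = [[13,-26],[4,-7]]; det(A-λI) = λ^2 - 6λ + 13.
λ = 3 ± 2i: positive real part.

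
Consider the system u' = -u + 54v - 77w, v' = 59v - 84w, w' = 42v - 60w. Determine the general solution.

Coefficient matrix A = [[-1, 54, -77], [0, 59, -84], [0, 42, -60]].
det(A - λI) = 0 gives eigenvalues λ = -1, 3, -4.
For λ=-1: eigenvector (1,0,0).
For λ=3: eigenvector (-2,-3,-2).
For λ=-4: eigenvector (-5,-4,-3).
General solution: C_1e^(-t)(1,0,0) + C_2e^(3t)(-2,-3,-2) + C_3e^(-4t)(-5,-4,-3).

u(t) = C_1e^(-t) - 2C_2e^(3t) - 5C_3e^(-4t), v(t) = -3C_2e^(3t) - 4C_3e^(-4t), w(t) = -2C_2e^(3t) - 3C_3e^(-4t)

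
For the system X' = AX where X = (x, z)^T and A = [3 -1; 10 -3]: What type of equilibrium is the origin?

center

A = [[3,-1],[10,-3]]; det(A-λI) = λ^2 + 1.
λ = 0 ± i: zero real part.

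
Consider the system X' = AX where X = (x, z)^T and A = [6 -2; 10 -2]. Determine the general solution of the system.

Coefficient matrix A = [[6, -2], [10, -2]].
Characteristic polynomial det(A - λI) = λ^2 - 4λ + 8 = 0.
Eigenvalues λ = 2 ± 2i (complex conjugate pair).
For λ=2+2i: an eigenvector is (0,1) - i(-1,-2) = (0 + i, 1 + 2i).
A real fundamental pair from Re and Im of e^((2+2i)t)v: X_1 = e^(2t)(cos(2t)·(0,1) + sin(2t)·(-1,-2)), X_2 = e^(2t)(sin(2t)·(0,1) - cos(2t)·(-1,-2)).
General solution: K_1X_1 + K_2X_2.

x(t) = -K_1e^(2t)sin(2t) + K_2e^(2t)cos(2t), z(t) = -2K_1e^(2t)sin(2t) + K_1e^(2t)cos(2t) + K_2e^(2t)sin(2t) + 2K_2e^(2t)cos(2t)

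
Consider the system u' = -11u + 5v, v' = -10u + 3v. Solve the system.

u(t) = -C_1e^(-4t)sin(t) - 2C_1e^(-4t)cos(t) - 2C_2e^(-4t)sin(t) + C_2e^(-4t)cos(t), v(t) = -C_1e^(-4t)sin(t) - 3C_1e^(-4t)cos(t) - 3C_2e^(-4t)sin(t) + C_2e^(-4t)cos(t)

Coefficient matrix A = [[-11, 5], [-10, 3]].
Characteristic polynomial det(A - λI) = λ^2 + 8λ + 17 = 0.
Eigenvalues λ = -4 ± i (complex conjugate pair).
For λ=-4+i: an eigenvector is (-2,-3) - i(-1,-1) = (-2 + i, -3 + i).
A real fundamental pair from Re and Im of e^((-4+i)t)v: X_1 = e^(-4t)(cos(t)·(-2,-3) + sin(t)·(-1,-1)), X_2 = e^(-4t)(sin(t)·(-2,-3) - cos(t)·(-1,-1)).
General solution: C_1X_1 + C_2X_2.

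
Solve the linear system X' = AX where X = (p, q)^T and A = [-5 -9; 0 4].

Coefficient matrix A = [[-5, -9], [0, 4]].
Characteristic polynomial det(A - λI) = λ^2 + λ - 20 = 0.
Eigenvalues λ = -5, 4.
For λ=-5: (A-λI) row 1 is [0, -9], so an eigenvector is (1, 0).
For λ=4: (A-λI) row 1 is [-9, -9], so an eigenvector is (1, -1).
General solution: C_1e^(-5t)(1,0) + C_2e^(4t)(1,-1).

p(t) = C_1e^(-5t) + C_2e^(4t), q(t) = -C_2e^(4t)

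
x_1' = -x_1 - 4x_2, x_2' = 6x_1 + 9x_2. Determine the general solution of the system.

Coefficient matrix A = [[-1, -4], [6, 9]].
Characteristic polynomial det(A - λI) = λ^2 - 8λ + 15 = 0.
Eigenvalues λ = 5, 3.
For λ=5: (A-λI) row 1 is [-6, -4], so an eigenvector is (2, -3).
For λ=3: (A-λI) row 1 is [-4, -4], so an eigenvector is (-1, 1).
General solution: K_1e^(5t)(2,-3) + K_2e^(3t)(-1,1).

x_1(t) = 2K_1e^(5t) - K_2e^(3t), x_2(t) = -3K_1e^(5t) + K_2e^(3t)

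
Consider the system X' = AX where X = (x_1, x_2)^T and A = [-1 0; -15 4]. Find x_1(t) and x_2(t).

Coefficient matrix A = [[-1, 0], [-15, 4]].
Characteristic polynomial det(A - λI) = λ^2 - 3λ - 4 = 0.
Eigenvalues λ = -1, 4.
For λ=-1: (A-λI) row 2 is [-15, 5], so an eigenvector is (1, 3).
For λ=4: (A-λI) row 1 is [-5, 0], so an eigenvector is (0, -1).
General solution: C_1e^(-t)(1,3) + C_2e^(4t)(0,-1).

x_1(t) = C_1e^(-t), x_2(t) = 3C_1e^(-t) - C_2e^(4t)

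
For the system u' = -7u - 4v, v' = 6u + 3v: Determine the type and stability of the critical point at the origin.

stable node

A = [[-7,-4],[6,3]]; det(A-λI) = λ^2 + 4λ + 3.
λ = -1, -3: both negative.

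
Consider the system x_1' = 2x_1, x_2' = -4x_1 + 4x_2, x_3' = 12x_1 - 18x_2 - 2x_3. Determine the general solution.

x_1(t) = c_1e^(2t), x_2(t) = 2c_1e^(2t) + c_2e^(4t), x_3(t) = -6c_1e^(2t) - 3c_2e^(4t) + c_3e^(-2t)

Coefficient matrix A = [[2, 0, 0], [-4, 4, 0], [12, -18, -2]].
det(A - λI) = 0 gives eigenvalues λ = 2, 4, -2.
For λ=2: eigenvector (1,2,-6).
For λ=4: eigenvector (0,1,-3).
For λ=-2: eigenvector (0,0,1).
General solution: c_1e^(2t)(1,2,-6) + c_2e^(4t)(0,1,-3) + c_3e^(-2t)(0,0,1).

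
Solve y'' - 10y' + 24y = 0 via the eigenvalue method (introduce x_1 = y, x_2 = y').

Let x_1 = y, x_2 = y'. Then x_1' = x_2 and x_2' = -24x_1 + 10x_2.
A = [[0,1],[-24,10]]; det(A-λI) = λ^2 - 10λ + 24.
Eigenvalues λ = 4, 6 with eigenvectors (1,4), (1,6).

y(t) = C_1e^(4t) + C_2e^(6t)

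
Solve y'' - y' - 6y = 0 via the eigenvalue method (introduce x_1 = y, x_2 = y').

y(t) = K_1e^(-2t) + K_2e^(3t)

Let x_1 = y, x_2 = y'. Then x_1' = x_2 and x_2' = 6x_1 + x_2.
A = [[0,1],[6,1]]; det(A-λI) = λ^2 - λ - 6.
Eigenvalues λ = -2, 3 with eigenvectors (1,-2), (1,3).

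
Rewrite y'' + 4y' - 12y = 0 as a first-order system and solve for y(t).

Let x_1 = y, x_2 = y'. Then x_1' = x_2 and x_2' = 12x_1 - 4x_2.
A = [[0,1],[12,-4]]; det(A-λI) = λ^2 + 4λ - 12.
Eigenvalues λ = 2, -6 with eigenvectors (1,2), (1,-6).

y(t) = c_1e^(2t) + c_2e^(-6t)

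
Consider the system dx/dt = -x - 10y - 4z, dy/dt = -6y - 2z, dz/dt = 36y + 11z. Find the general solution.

Coefficient matrix A = [[-1, -10, -4], [0, -6, -2], [0, 36, 11]].
det(A - λI) = 0 gives eigenvalues λ = -1, 3, 2.
For λ=-1: eigenvector (1,0,0).
For λ=3: eigenvector (-4,-2,9).
For λ=2: eigenvector (2,1,-4).
General solution: c_1e^(-t)(1,0,0) + c_2e^(3t)(-4,-2,9) + c_3e^(2t)(2,1,-4).

x(t) = c_1e^(-t) - 4c_2e^(3t) + 2c_3e^(2t), y(t) = -2c_2e^(3t) + c_3e^(2t), z(t) = 9c_2e^(3t) - 4c_3e^(2t)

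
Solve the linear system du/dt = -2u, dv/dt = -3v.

Coefficient matrix A = [[-2, 0], [0, -3]].
Characteristic polynomial det(A - λI) = λ^2 + 5λ + 6 = 0.
Eigenvalues λ = -3, -2.
For λ=-3: (A-λI) row 1 is [1, 0], so an eigenvector is (0, 1).
For λ=-2: (A-λI) row 2 is [0, -1], so an eigenvector is (-1, 0).
General solution: K_1e^(-3t)(0,1) + K_2e^(-2t)(-1,0).

u(t) = -K_2e^(-2t), v(t) = K_1e^(-3t)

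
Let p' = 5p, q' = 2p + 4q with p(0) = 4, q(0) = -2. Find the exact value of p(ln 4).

A = [[5,0],[2,4]]; eigenvalues λ = 4, 5.
Eigenvectors: (0,1) for λ=4, (1,2) for λ=5.
From the initial condition, c_1 = -10, c_2 = 4.
p(ln 4) = (-10)(4^4)(0) + (4)(4^5)(1) = 4096.

4096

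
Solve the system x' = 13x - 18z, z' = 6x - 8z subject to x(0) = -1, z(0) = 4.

Coefficient matrix A = [[13, -18], [6, -8]].
Characteristic polynomial det(A - λI) = λ^2 - 5λ + 4 = 0.
Eigenvalues λ = 1, 4.
For λ=1: (A-λI) row 1 is [12, -18], so an eigenvector is (3, 2).
For λ=4: (A-λI) row 1 is [9, -18], so an eigenvector is (2, 1).
General solution: c_1e^(t)(3,2) + c_2e^(4t)(2,1).
Applying x(0)=-1, z(0)=4 gives c_1=9, c_2=-14.

x(t) = -28e^(4t) + 27e^(t), z(t) = -14e^(4t) + 18e^(t)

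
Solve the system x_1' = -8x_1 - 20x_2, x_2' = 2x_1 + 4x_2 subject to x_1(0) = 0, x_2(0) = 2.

Coefficient matrix A = [[-8, -20], [2, 4]].
Characteristic polynomial det(A - λI) = λ^2 + 4λ + 8 = 0.
Eigenvalues λ = -2 ± 2i (complex conjugate pair).
For λ=-2+2i: an eigenvector is (-1,0) - i(3,-1) = (-1 - 3i, 0 + i).
A real fundamental pair from Re and Im of e^((-2+2i)t)v: X_1 = e^(-2t)(cos(2t)·(-1,0) + sin(2t)·(3,-1)), X_2 = e^(-2t)(sin(2t)·(-1,0) - cos(2t)·(3,-1)).
General solution: C_1X_1 + C_2X_2.
Applying x_1(0)=0, x_2(0)=2 gives C_1=-6, C_2=2.

x_1(t) = -20e^(-2t)sin(2t), x_2(t) = 6e^(-2t)sin(2t) + 2e^(-2t)cos(2t)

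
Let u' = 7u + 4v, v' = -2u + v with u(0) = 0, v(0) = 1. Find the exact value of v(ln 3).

-189

A = [[7,4],[-2,1]]; eigenvalues λ = 3, 5.
Eigenvectors: (-1,1) for λ=3, (-2,1) for λ=5.
From the initial condition, c_1 = 2, c_2 = -1.
v(ln 3) = (2)(3^3)(1) + (-1)(3^5)(1) = -189.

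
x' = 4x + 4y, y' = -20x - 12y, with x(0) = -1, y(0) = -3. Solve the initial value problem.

x(t) = -5e^(-4t)sin(4t) - e^(-4t)cos(4t), y(t) = 11e^(-4t)sin(4t) - 3e^(-4t)cos(4t)

Coefficient matrix A = [[4, 4], [-20, -12]].
Characteristic polynomial det(A - λI) = λ^2 + 8λ + 32 = 0.
Eigenvalues λ = -4 ± 4i (complex conjugate pair).
For λ=-4+4i: an eigenvector is (1,-2) - i(0,-1) = (1, -2 + i).
A real fundamental pair from Re and Im of e^((-4+4i)t)v: X_1 = e^(-4t)(cos(4t)·(1,-2) + sin(4t)·(0,-1)), X_2 = e^(-4t)(sin(4t)·(1,-2) - cos(4t)·(0,-1)).
General solution: K_1X_1 + K_2X_2.
Applying x(0)=-1, y(0)=-3 gives K_1=-1, K_2=-5.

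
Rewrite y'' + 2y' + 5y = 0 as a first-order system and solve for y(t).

Let x_1 = y, x_2 = y'. Then x_1' = x_2 and x_2' = -5x_1 - 2x_2.
A = [[0,1],[-5,-2]]; det(A-λI) = λ^2 + 2λ + 5.
Eigenvalues λ = -1 ± 2i.

y(t) = K_1e^(-t)cos(2t) + K_2e^(-t)sin(2t)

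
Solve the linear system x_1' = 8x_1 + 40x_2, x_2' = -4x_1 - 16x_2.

Coefficient matrix A = [[8, 40], [-4, -16]].
Characteristic polynomial det(A - λI) = λ^2 + 8λ + 32 = 0.
Eigenvalues λ = -4 ± 4i (complex conjugate pair).
For λ=-4+4i: an eigenvector is (-3,1) - i(1,0) = (-3 - i, 1).
A real fundamental pair from Re and Im of e^((-4+4i)t)v: X_1 = e^(-4t)(cos(4t)·(-3,1) + sin(4t)·(1,0)), X_2 = e^(-4t)(sin(4t)·(-3,1) - cos(4t)·(1,0)).
General solution: C_1X_1 + C_2X_2.

x_1(t) = C_1e^(-4t)sin(4t) - 3C_1e^(-4t)cos(4t) - 3C_2e^(-4t)sin(4t) - C_2e^(-4t)cos(4t), x_2(t) = C_1e^(-4t)cos(4t) + C_2e^(-4t)sin(4t)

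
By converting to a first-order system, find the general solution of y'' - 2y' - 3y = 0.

y(t) = c_1e^(3t) + c_2e^(-t)

Let x_1 = y, x_2 = y'. Then x_1' = x_2 and x_2' = 3x_1 + 2x_2.
A = [[0,1],[3,2]]; det(A-λI) = λ^2 - 2λ - 3.
Eigenvalues λ = 3, -1 with eigenvectors (1,3), (1,-1).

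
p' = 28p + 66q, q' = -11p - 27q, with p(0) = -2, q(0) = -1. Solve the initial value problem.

Coefficient matrix A = [[28, 66], [-11, -27]].
Characteristic polynomial det(A - λI) = λ^2 - λ - 30 = 0.
Eigenvalues λ = 6, -5.
For λ=6: (A-λI) row 1 is [22, 66], so an eigenvector is (-3, 1).
For λ=-5: (A-λI) row 1 is [33, 66], so an eigenvector is (-2, 1).
General solution: K_1e^(6t)(-3,1) + K_2e^(-5t)(-2,1).
Applying p(0)=-2, q(0)=-1 gives K_1=4, K_2=-5.

p(t) = -12e^(6t) + 10e^(-5t), q(t) = 4e^(6t) - 5e^(-5t)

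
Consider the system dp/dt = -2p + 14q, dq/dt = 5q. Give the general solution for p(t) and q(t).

Coefficient matrix A = [[-2, 14], [0, 5]].
Characteristic polynomial det(A - λI) = λ^2 - 3λ - 10 = 0.
Eigenvalues λ = 5, -2.
For λ=5: (A-λI) row 1 is [-7, 14], so an eigenvector is (2, 1).
For λ=-2: (A-λI) row 1 is [0, 14], so an eigenvector is (1, 0).
General solution: C_1e^(5t)(2,1) + C_2e^(-2t)(1,0).

p(t) = 2C_1e^(5t) + C_2e^(-2t), q(t) = C_1e^(5t)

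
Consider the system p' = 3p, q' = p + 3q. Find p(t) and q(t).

Coefficient matrix A = [[3, 0], [1, 3]].
Characteristic polynomial det(A - λI) = λ^2 - 6λ + 9 = 0.
Single eigenvalue λ = 3 with algebraic multiplicity 2.
Eigenvector v = (0,-1); generalized eigenvector w with (A-λI)w=v is (-1,1).
General solution: e^(3t)[K_1·v + K_2·(t·v + w)].

p(t) = -K_2e^(3t), q(t) = -K_1e^(3t) - K_2te^(3t) + K_2e^(3t)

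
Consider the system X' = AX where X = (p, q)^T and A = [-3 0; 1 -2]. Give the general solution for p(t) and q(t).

Coefficient matrix A = [[-3, 0], [1, -2]].
Characteristic polynomial det(A - λI) = λ^2 + 5λ + 6 = 0.
Eigenvalues λ = -3, -2.
For λ=-3: (A-λI) row 2 is [1, 1], so an eigenvector is (1, -1).
For λ=-2: (A-λI) row 1 is [-1, 0], so an eigenvector is (0, -1).
General solution: K_1e^(-3t)(1,-1) + K_2e^(-2t)(0,-1).

p(t) = K_1e^(-3t), q(t) = -K_1e^(-3t) - K_2e^(-2t)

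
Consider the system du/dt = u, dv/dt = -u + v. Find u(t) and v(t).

Coefficient matrix A = [[1, 0], [-1, 1]].
Characteristic polynomial det(A - λI) = λ^2 - 2λ + 1 = 0.
Single eigenvalue λ = 1 with algebraic multiplicity 2.
Eigenvector v = (0,1); generalized eigenvector w with (A-λI)w=v is (-1,0).
General solution: e^(t)[C_1·v + C_2·(t·v + w)].

u(t) = -C_2e^(t), v(t) = C_1e^(t) + C_2te^(t)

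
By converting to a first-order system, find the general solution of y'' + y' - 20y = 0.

Let x_1 = y, x_2 = y'. Then x_1' = x_2 and x_2' = 20x_1 - x_2.
A = [[0,1],[20,-1]]; det(A-λI) = λ^2 + λ - 20.
Eigenvalues λ = -5, 4 with eigenvectors (1,-5), (1,4).

y(t) = c_1e^(-5t) + c_2e^(4t)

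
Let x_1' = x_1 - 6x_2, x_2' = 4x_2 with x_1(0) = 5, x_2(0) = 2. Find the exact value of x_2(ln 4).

512

A = [[1,-6],[0,4]]; eigenvalues λ = 1, 4.
Eigenvectors: (-1,0) for λ=1, (-2,1) for λ=4.
From the initial condition, c_1 = -9, c_2 = 2.
x_2(ln 4) = (-9)(4^1)(0) + (2)(4^4)(1) = 512.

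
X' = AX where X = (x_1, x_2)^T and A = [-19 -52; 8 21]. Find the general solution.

x_1(t) = 2C_1e^(t)sin(4t) - 3C_1e^(t)cos(4t) - 3C_2e^(t)sin(4t) - 2C_2e^(t)cos(4t), x_2(t) = -C_1e^(t)sin(4t) + C_1e^(t)cos(4t) + C_2e^(t)sin(4t) + C_2e^(t)cos(4t)

Coefficient matrix A = [[-19, -52], [8, 21]].
Characteristic polynomial det(A - λI) = λ^2 - 2λ + 17 = 0.
Eigenvalues λ = 1 ± 4i (complex conjugate pair).
For λ=1+4i: an eigenvector is (-3,1) - i(2,-1) = (-3 - 2i, 1 + i).
A real fundamental pair from Re and Im of e^((1+4i)t)v: X_1 = e^(t)(cos(4t)·(-3,1) + sin(4t)·(2,-1)), X_2 = e^(t)(sin(4t)·(-3,1) - cos(4t)·(2,-1)).
General solution: C_1X_1 + C_2X_2.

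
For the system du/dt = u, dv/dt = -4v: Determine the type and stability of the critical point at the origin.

saddle

A = [[1,0],[0,-4]]; det(A-λI) = λ^2 + 3λ - 4.
λ = -4, 1: opposite signs.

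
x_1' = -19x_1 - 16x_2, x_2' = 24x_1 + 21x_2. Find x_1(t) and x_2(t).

x_1(t) = K_1e^(-3t) - 2K_2e^(5t), x_2(t) = -K_1e^(-3t) + 3K_2e^(5t)

Coefficient matrix A = [[-19, -16], [24, 21]].
Characteristic polynomial det(A - λI) = λ^2 - 2λ - 15 = 0.
Eigenvalues λ = -3, 5.
For λ=-3: (A-λI) row 1 is [-16, -16], so an eigenvector is (1, -1).
For λ=5: (A-λI) row 1 is [-24, -16], so an eigenvector is (-2, 3).
General solution: K_1e^(-3t)(1,-1) + K_2e^(5t)(-2,3).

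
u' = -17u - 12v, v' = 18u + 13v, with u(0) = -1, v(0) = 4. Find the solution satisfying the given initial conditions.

u(t) = -6e^(t) + 5e^(-5t), v(t) = 9e^(t) - 5e^(-5t)

Coefficient matrix A = [[-17, -12], [18, 13]].
Characteristic polynomial det(A - λI) = λ^2 + 4λ - 5 = 0.
Eigenvalues λ = -5, 1.
For λ=-5: (A-λI) row 1 is [-12, -12], so an eigenvector is (-1, 1).
For λ=1: (A-λI) row 1 is [-18, -12], so an eigenvector is (-2, 3).
General solution: c_1e^(-5t)(-1,1) + c_2e^(t)(-2,3).
Applying u(0)=-1, v(0)=4 gives c_1=-5, c_2=3.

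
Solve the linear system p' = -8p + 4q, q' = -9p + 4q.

p(t) = 2K_1e^(-2t) + 2K_2te^(-2t) - K_2e^(-2t), q(t) = 3K_1e^(-2t) + 3K_2te^(-2t) - K_2e^(-2t)

Coefficient matrix A = [[-8, 4], [-9, 4]].
Characteristic polynomial det(A - λI) = λ^2 + 4λ + 4 = 0.
Single eigenvalue λ = -2 with algebraic multiplicity 2.
Eigenvector v = (2,3); generalized eigenvector w with (A-λI)w=v is (-1,-1).
General solution: e^(-2t)[K_1·v + K_2·(t·v + w)].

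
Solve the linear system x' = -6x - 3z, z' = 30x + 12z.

Coefficient matrix A = [[-6, -3], [30, 12]].
Characteristic polynomial det(A - λI) = λ^2 - 6λ + 18 = 0.
Eigenvalues λ = 3 ± 3i (complex conjugate pair).
For λ=3+3i: an eigenvector is (1,-3) - i(0,1) = (1, -3 - i).
A real fundamental pair from Re and Im of e^((3+3i)t)v: X_1 = e^(3t)(cos(3t)·(1,-3) + sin(3t)·(0,1)), X_2 = e^(3t)(sin(3t)·(1,-3) - cos(3t)·(0,1)).
General solution: K_1X_1 + K_2X_2.

x(t) = K_1e^(3t)cos(3t) + K_2e^(3t)sin(3t), z(t) = K_1e^(3t)sin(3t) - 3K_1e^(3t)cos(3t) - 3K_2e^(3t)sin(3t) - K_2e^(3t)cos(3t)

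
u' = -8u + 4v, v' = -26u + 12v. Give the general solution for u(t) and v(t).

Coefficient matrix A = [[-8, 4], [-26, 12]].
Characteristic polynomial det(A - λI) = λ^2 - 4λ + 8 = 0.
Eigenvalues λ = 2 ± 2i (complex conjugate pair).
For λ=2+2i: an eigenvector is (1,3) - i(1,2) = (1 - i, 3 - 2i).
A real fundamental pair from Re and Im of e^((2+2i)t)v: X_1 = e^(2t)(cos(2t)·(1,3) + sin(2t)·(1,2)), X_2 = e^(2t)(sin(2t)·(1,3) - cos(2t)·(1,2)).
General solution: c_1X_1 + c_2X_2.

u(t) = c_1e^(2t)sin(2t) + c_1e^(2t)cos(2t) + c_2e^(2t)sin(2t) - c_2e^(2t)cos(2t), v(t) = 2c_1e^(2t)sin(2t) + 3c_1e^(2t)cos(2t) + 3c_2e^(2t)sin(2t) - 2c_2e^(2t)cos(2t)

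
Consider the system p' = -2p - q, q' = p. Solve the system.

Coefficient matrix A = [[-2, -1], [1, 0]].
Characteristic polynomial det(A - λI) = λ^2 + 2λ + 1 = 0.
Single eigenvalue λ = -1 with algebraic multiplicity 2.
Eigenvector v = (1,-1); generalized eigenvector w with (A-λI)w=v is (-2,1).
General solution: e^(-t)[c_1·v + c_2·(t·v + w)].

p(t) = c_1e^(-t) + c_2te^(-t) - 2c_2e^(-t), q(t) = -c_1e^(-t) - c_2te^(-t) + c_2e^(-t)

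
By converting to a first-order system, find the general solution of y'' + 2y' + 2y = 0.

y(t) = K_1e^(-t)cos(t) + K_2e^(-t)sin(t)

Let x_1 = y, x_2 = y'. Then x_1' = x_2 and x_2' = -2x_1 - 2x_2.
A = [[0,1],[-2,-2]]; det(A-λI) = λ^2 + 2λ + 2.
Eigenvalues λ = -1 ± i.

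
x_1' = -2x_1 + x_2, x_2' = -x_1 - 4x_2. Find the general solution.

Coefficient matrix A = [[-2, 1], [-1, -4]].
Characteristic polynomial det(A - λI) = λ^2 + 6λ + 9 = 0.
Single eigenvalue λ = -3 with algebraic multiplicity 2.
Eigenvector v = (1,-1); generalized eigenvector w with (A-λI)w=v is (0,1).
General solution: e^(-3t)[C_1·v + C_2·(t·v + w)].

x_1(t) = C_1e^(-3t) + C_2te^(-3t), x_2(t) = -C_1e^(-3t) - C_2te^(-3t) + C_2e^(-3t)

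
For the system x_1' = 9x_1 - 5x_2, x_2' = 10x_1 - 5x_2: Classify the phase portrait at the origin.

A = [[9,-5],[10,-5]]; det(A-λI) = λ^2 - 4λ + 5.
λ = 2 ± i: positive real part.

unstable spiral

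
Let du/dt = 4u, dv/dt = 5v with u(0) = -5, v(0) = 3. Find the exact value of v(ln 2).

96

A = [[4,0],[0,5]]; eigenvalues λ = 5, 4.
Eigenvectors: (0,-1) for λ=5, (1,0) for λ=4.
From the initial condition, c_1 = -3, c_2 = -5.
v(ln 2) = (-3)(2^5)(-1) + (-5)(2^4)(0) = 96.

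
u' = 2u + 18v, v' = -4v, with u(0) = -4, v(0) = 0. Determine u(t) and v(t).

u(t) = -4e^(2t), v(t) = 0

Coefficient matrix A = [[2, 18], [0, -4]].
Characteristic polynomial det(A - λI) = λ^2 + 2λ - 8 = 0.
Eigenvalues λ = 2, -4.
For λ=2: (A-λI) row 1 is [0, 18], so an eigenvector is (1, 0).
For λ=-4: (A-λI) row 1 is [6, 18], so an eigenvector is (-3, 1).
General solution: K_1e^(2t)(1,0) + K_2e^(-4t)(-3,1).
Applying u(0)=-4, v(0)=0 gives K_1=-4, K_2=0.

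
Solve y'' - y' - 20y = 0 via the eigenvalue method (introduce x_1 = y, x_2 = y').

y(t) = c_1e^(5t) + c_2e^(-4t)

Let x_1 = y, x_2 = y'. Then x_1' = x_2 and x_2' = 20x_1 + x_2.
A = [[0,1],[20,1]]; det(A-λI) = λ^2 - λ - 20.
Eigenvalues λ = 5, -4 with eigenvectors (1,5), (1,-4).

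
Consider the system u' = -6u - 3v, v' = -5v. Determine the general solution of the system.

u(t) = 3K_1e^(-5t) - K_2e^(-6t), v(t) = -K_1e^(-5t)

Coefficient matrix A = [[-6, -3], [0, -5]].
Characteristic polynomial det(A - λI) = λ^2 + 11λ + 30 = 0.
Eigenvalues λ = -5, -6.
For λ=-5: (A-λI) row 1 is [-1, -3], so an eigenvector is (3, -1).
For λ=-6: (A-λI) row 1 is [0, -3], so an eigenvector is (-1, 0).
General solution: K_1e^(-5t)(3,-1) + K_2e^(-6t)(-1,0).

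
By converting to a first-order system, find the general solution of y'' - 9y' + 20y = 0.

y(t) = C_1e^(4t) + C_2e^(5t)

Let x_1 = y, x_2 = y'. Then x_1' = x_2 and x_2' = -20x_1 + 9x_2.
A = [[0,1],[-20,9]]; det(A-λI) = λ^2 - 9λ + 20.
Eigenvalues λ = 4, 5 with eigenvectors (1,4), (1,5).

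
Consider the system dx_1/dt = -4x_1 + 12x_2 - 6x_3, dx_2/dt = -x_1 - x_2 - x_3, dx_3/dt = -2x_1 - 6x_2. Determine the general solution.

Coefficient matrix A = [[-4, 12, -6], [-1, -1, -1], [-2, -6, 0]].
det(A - λI) = 0 gives eigenvalues λ = -4, -3, 2.
For λ=-4: eigenvector (1,1,2).
For λ=-3: eigenvector (0,1,2).
For λ=2: eigenvector (-1,0,1).
General solution: C_1e^(-4t)(1,1,2) + C_2e^(-3t)(0,1,2) + C_3e^(2t)(-1,0,1).

x_1(t) = C_1e^(-4t) - C_3e^(2t), x_2(t) = C_1e^(-4t) + C_2e^(-3t), x_3(t) = 2C_1e^(-4t) + 2C_2e^(-3t) + C_3e^(2t)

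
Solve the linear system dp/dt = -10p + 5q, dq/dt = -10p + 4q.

p(t) = 2c_1e^(-3t)sin(t) - c_1e^(-3t)cos(t) - c_2e^(-3t)sin(t) - 2c_2e^(-3t)cos(t), q(t) = 3c_1e^(-3t)sin(t) - c_1e^(-3t)cos(t) - c_2e^(-3t)sin(t) - 3c_2e^(-3t)cos(t)

Coefficient matrix A = [[-10, 5], [-10, 4]].
Characteristic polynomial det(A - λI) = λ^2 + 6λ + 10 = 0.
Eigenvalues λ = -3 ± i (complex conjugate pair).
For λ=-3+i: an eigenvector is (-1,-1) - i(2,3) = (-1 - 2i, -1 - 3i).
A real fundamental pair from Re and Im of e^((-3+i)t)v: X_1 = e^(-3t)(cos(t)·(-1,-1) + sin(t)·(2,3)), X_2 = e^(-3t)(sin(t)·(-1,-1) - cos(t)·(2,3)).
General solution: c_1X_1 + c_2X_2.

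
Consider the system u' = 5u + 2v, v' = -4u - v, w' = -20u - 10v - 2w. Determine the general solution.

Coefficient matrix A = [[5, 2, 0], [-4, -1, 0], [-20, -10, -2]].
det(A - λI) = 0 gives eigenvalues λ = 1, 3, -2.
For λ=1: eigenvector (-1,2,0).
For λ=3: eigenvector (-1,1,2).
For λ=-2: eigenvector (0,0,1).
General solution: C_1e^(t)(-1,2,0) + C_2e^(3t)(-1,1,2) + C_3e^(-2t)(0,0,1).

u(t) = -C_1e^(t) - C_2e^(3t), v(t) = 2C_1e^(t) + C_2e^(3t), w(t) = 2C_2e^(3t) + C_3e^(-2t)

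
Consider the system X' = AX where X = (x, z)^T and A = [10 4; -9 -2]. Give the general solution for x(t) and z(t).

x(t) = -2c_1e^(4t) - 2c_2te^(4t) - c_2e^(4t), z(t) = 3c_1e^(4t) + 3c_2te^(4t) + c_2e^(4t)

Coefficient matrix A = [[10, 4], [-9, -2]].
Characteristic polynomial det(A - λI) = λ^2 - 8λ + 16 = 0.
Single eigenvalue λ = 4 with algebraic multiplicity 2.
Eigenvector v = (-2,3); generalized eigenvector w with (A-λI)w=v is (-1,1).
General solution: e^(4t)[c_1·v + c_2·(t·v + w)].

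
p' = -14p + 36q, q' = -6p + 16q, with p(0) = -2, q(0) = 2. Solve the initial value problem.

p(t) = 16e^(4t) - 18e^(-2t), q(t) = 8e^(4t) - 6e^(-2t)

Coefficient matrix A = [[-14, 36], [-6, 16]].
Characteristic polynomial det(A - λI) = λ^2 - 2λ - 8 = 0.
Eigenvalues λ = -2, 4.
For λ=-2: (A-λI) row 1 is [-12, 36], so an eigenvector is (3, 1).
For λ=4: (A-λI) row 1 is [-18, 36], so an eigenvector is (2, 1).
General solution: C_1e^(-2t)(3,1) + C_2e^(4t)(2,1).
Applying p(0)=-2, q(0)=2 gives C_1=-6, C_2=8.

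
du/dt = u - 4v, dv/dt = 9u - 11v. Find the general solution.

Coefficient matrix A = [[1, -4], [9, -11]].
Characteristic polynomial det(A - λI) = λ^2 + 10λ + 25 = 0.
Single eigenvalue λ = -5 with algebraic multiplicity 2.
Eigenvector v = (2,3); generalized eigenvector w with (A-λI)w=v is (-1,-2).
General solution: e^(-5t)[c_1·v + c_2·(t·v + w)].

u(t) = 2c_1e^(-5t) + 2c_2te^(-5t) - c_2e^(-5t), v(t) = 3c_1e^(-5t) + 3c_2te^(-5t) - 2c_2e^(-5t)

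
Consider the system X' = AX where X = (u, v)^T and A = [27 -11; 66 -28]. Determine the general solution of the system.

u(t) = c_1e^(5t) - c_2e^(-6t), v(t) = 2c_1e^(5t) - 3c_2e^(-6t)

Coefficient matrix A = [[27, -11], [66, -28]].
Characteristic polynomial det(A - λI) = λ^2 + λ - 30 = 0.
Eigenvalues λ = 5, -6.
For λ=5: (A-λI) row 1 is [22, -11], so an eigenvector is (1, 2).
For λ=-6: (A-λI) row 1 is [33, -11], so an eigenvector is (-1, -3).
General solution: c_1e^(5t)(1,2) + c_2e^(-6t)(-1,-3).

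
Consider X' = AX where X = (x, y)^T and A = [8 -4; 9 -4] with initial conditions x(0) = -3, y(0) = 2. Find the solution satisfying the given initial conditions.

x(t) = -26te^(2t) - 3e^(2t), y(t) = -39te^(2t) + 2e^(2t)

Coefficient matrix A = [[8, -4], [9, -4]].
Characteristic polynomial det(A - λI) = λ^2 - 4λ + 4 = 0.
Single eigenvalue λ = 2 with algebraic multiplicity 2.
Eigenvector v = (2,3); generalized eigenvector w with (A-λI)w=v is (1,1).
General solution: e^(2t)[C_1·v + C_2·(t·v + w)].
Applying x(0)=-3, y(0)=2 gives C_1=5, C_2=-13.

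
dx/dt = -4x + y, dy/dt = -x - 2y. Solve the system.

Coefficient matrix A = [[-4, 1], [-1, -2]].
Characteristic polynomial det(A - λI) = λ^2 + 6λ + 9 = 0.
Single eigenvalue λ = -3 with algebraic multiplicity 2.
Eigenvector v = (1,1); generalized eigenvector w with (A-λI)w=v is (2,3).
General solution: e^(-3t)[C_1·v + C_2·(t·v + w)].

x(t) = C_1e^(-3t) + C_2te^(-3t) + 2C_2e^(-3t), y(t) = C_1e^(-3t) + C_2te^(-3t) + 3C_2e^(-3t)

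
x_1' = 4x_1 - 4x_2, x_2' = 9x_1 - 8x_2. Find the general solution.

Coefficient matrix A = [[4, -4], [9, -8]].
Characteristic polynomial det(A - λI) = λ^2 + 4λ + 4 = 0.
Single eigenvalue λ = -2 with algebraic multiplicity 2.
Eigenvector v = (-2,-3); generalized eigenvector w with (A-λI)w=v is (-1,-1).
General solution: e^(-2t)[K_1·v + K_2·(t·v + w)].

x_1(t) = -2K_1e^(-2t) - 2K_2te^(-2t) - K_2e^(-2t), x_2(t) = -3K_1e^(-2t) - 3K_2te^(-2t) - K_2e^(-2t)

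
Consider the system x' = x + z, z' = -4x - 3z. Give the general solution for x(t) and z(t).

x(t) = C_1e^(-t) + C_2te^(-t) - C_2e^(-t), z(t) = -2C_1e^(-t) - 2C_2te^(-t) + 3C_2e^(-t)

Coefficient matrix A = [[1, 1], [-4, -3]].
Characteristic polynomial det(A - λI) = λ^2 + 2λ + 1 = 0.
Single eigenvalue λ = -1 with algebraic multiplicity 2.
Eigenvector v = (1,-2); generalized eigenvector w with (A-λI)w=v is (-1,3).
General solution: e^(-t)[C_1·v + C_2·(t·v + w)].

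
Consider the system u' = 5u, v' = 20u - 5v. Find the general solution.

Coefficient matrix A = [[5, 0], [20, -5]].
Characteristic polynomial det(A - λI) = λ^2 - 25 = 0.
Eigenvalues λ = 5, -5.
For λ=5: (A-λI) row 2 is [20, -10], so an eigenvector is (-1, -2).
For λ=-5: (A-λI) row 1 is [10, 0], so an eigenvector is (0, 1).
General solution: c_1e^(5t)(-1,-2) + c_2e^(-5t)(0,1).

u(t) = -c_1e^(5t), v(t) = -2c_1e^(5t) + c_2e^(-5t)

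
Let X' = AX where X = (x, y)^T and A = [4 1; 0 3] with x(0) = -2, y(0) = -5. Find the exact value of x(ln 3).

-432

A = [[4,1],[0,3]]; eigenvalues λ = 4, 3.
Eigenvectors: (1,0) for λ=4, (1,-1) for λ=3.
From the initial condition, c_1 = -7, c_2 = 5.
x(ln 3) = (-7)(3^4)(1) + (5)(3^3)(1) = -432.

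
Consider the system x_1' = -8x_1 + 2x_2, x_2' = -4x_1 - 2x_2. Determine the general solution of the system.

Coefficient matrix A = [[-8, 2], [-4, -2]].
Characteristic polynomial det(A - λI) = λ^2 + 10λ + 24 = 0.
Eigenvalues λ = -6, -4.
For λ=-6: (A-λI) row 1 is [-2, 2], so an eigenvector is (-1, -1).
For λ=-4: (A-λI) row 1 is [-4, 2], so an eigenvector is (-1, -2).
General solution: K_1e^(-6t)(-1,-1) + K_2e^(-4t)(-1,-2).

x_1(t) = -K_1e^(-6t) - K_2e^(-4t), x_2(t) = -K_1e^(-6t) - 2K_2e^(-4t)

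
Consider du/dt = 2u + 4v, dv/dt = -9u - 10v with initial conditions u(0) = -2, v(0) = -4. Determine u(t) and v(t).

u(t) = -28te^(-4t) - 2e^(-4t), v(t) = 42te^(-4t) - 4e^(-4t)

Coefficient matrix A = [[2, 4], [-9, -10]].
Characteristic polynomial det(A - λI) = λ^2 + 8λ + 16 = 0.
Single eigenvalue λ = -4 with algebraic multiplicity 2.
Eigenvector v = (2,-3); generalized eigenvector w with (A-λI)w=v is (1,-1).
General solution: e^(-4t)[c_1·v + c_2·(t·v + w)].
Applying u(0)=-2, v(0)=-4 gives c_1=6, c_2=-14.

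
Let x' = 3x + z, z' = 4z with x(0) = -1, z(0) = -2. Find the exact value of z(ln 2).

A = [[3,1],[0,4]]; eigenvalues λ = 3, 4.
Eigenvectors: (-1,0) for λ=3, (1,1) for λ=4.
From the initial condition, c_1 = -1, c_2 = -2.
z(ln 2) = (-1)(2^3)(0) + (-2)(2^4)(1) = -32.

-32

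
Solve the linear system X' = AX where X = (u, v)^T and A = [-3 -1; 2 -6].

Coefficient matrix A = [[-3, -1], [2, -6]].
Characteristic polynomial det(A - λI) = λ^2 + 9λ + 20 = 0.
Eigenvalues λ = -5, -4.
For λ=-5: (A-λI) row 1 is [2, -1], so an eigenvector is (-1, -2).
For λ=-4: (A-λI) row 1 is [1, -1], so an eigenvector is (1, 1).
General solution: C_1e^(-5t)(-1,-2) + C_2e^(-4t)(1,1).

u(t) = -C_1e^(-5t) + C_2e^(-4t), v(t) = -2C_1e^(-5t) + C_2e^(-4t)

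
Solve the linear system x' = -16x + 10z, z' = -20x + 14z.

Coefficient matrix A = [[-16, 10], [-20, 14]].
Characteristic polynomial det(A - λI) = λ^2 + 2λ - 24 = 0.
Eigenvalues λ = 4, -6.
For λ=4: (A-λI) row 1 is [-20, 10], so an eigenvector is (1, 2).
For λ=-6: (A-λI) row 1 is [-10, 10], so an eigenvector is (1, 1).
General solution: c_1e^(4t)(1,2) + c_2e^(-6t)(1,1).

x(t) = c_1e^(4t) + c_2e^(-6t), z(t) = 2c_1e^(4t) + c_2e^(-6t)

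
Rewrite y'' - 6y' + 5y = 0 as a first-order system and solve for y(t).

Let x_1 = y, x_2 = y'. Then x_1' = x_2 and x_2' = -5x_1 + 6x_2.
A = [[0,1],[-5,6]]; det(A-λI) = λ^2 - 6λ + 5.
Eigenvalues λ = 1, 5 with eigenvectors (1,1), (1,5).

y(t) = C_1e^(t) + C_2e^(5t)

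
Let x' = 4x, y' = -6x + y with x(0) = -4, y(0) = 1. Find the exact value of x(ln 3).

A = [[4,0],[-6,1]]; eigenvalues λ = 1, 4.
Eigenvectors: (0,1) for λ=1, (1,-2) for λ=4.
From the initial condition, c_1 = -7, c_2 = -4.
x(ln 3) = (-7)(3^1)(0) + (-4)(3^4)(1) = -324.

-324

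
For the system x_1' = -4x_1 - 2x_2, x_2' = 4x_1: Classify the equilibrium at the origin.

A = [[-4,-2],[4,0]]; det(A-λI) = λ^2 + 4λ + 8.
λ = -2 ± 2i: negative real part.

stable spiral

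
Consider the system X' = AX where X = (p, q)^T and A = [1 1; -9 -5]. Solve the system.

p(t) = -C_1e^(-2t) - C_2te^(-2t) - C_2e^(-2t), q(t) = 3C_1e^(-2t) + 3C_2te^(-2t) + 2C_2e^(-2t)

Coefficient matrix A = [[1, 1], [-9, -5]].
Characteristic polynomial det(A - λI) = λ^2 + 4λ + 4 = 0.
Single eigenvalue λ = -2 with algebraic multiplicity 2.
Eigenvector v = (-1,3); generalized eigenvector w with (A-λI)w=v is (-1,2).
General solution: e^(-2t)[C_1·v + C_2·(t·v + w)].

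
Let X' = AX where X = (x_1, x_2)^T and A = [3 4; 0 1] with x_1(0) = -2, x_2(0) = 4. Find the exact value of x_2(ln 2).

A = [[3,4],[0,1]]; eigenvalues λ = 3, 1.
Eigenvectors: (1,0) for λ=3, (2,-1) for λ=1.
From the initial condition, c_1 = 6, c_2 = -4.
x_2(ln 2) = (6)(2^3)(0) + (-4)(2^1)(-1) = 8.

8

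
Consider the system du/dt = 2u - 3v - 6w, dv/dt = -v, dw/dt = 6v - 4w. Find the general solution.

u(t) = 5C_1e^(-t) + C_2e^(2t) + C_3e^(-4t), v(t) = C_1e^(-t), w(t) = 2C_1e^(-t) + C_3e^(-4t)

Coefficient matrix A = [[2, -3, -6], [0, -1, 0], [0, 6, -4]].
det(A - λI) = 0 gives eigenvalues λ = -1, 2, -4.
For λ=-1: eigenvector (5,1,2).
For λ=2: eigenvector (1,0,0).
For λ=-4: eigenvector (1,0,1).
General solution: C_1e^(-t)(5,1,2) + C_2e^(2t)(1,0,0) + C_3e^(-4t)(1,0,1).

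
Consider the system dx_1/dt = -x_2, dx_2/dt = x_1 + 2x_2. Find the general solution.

x_1(t) = c_1e^(t) + c_2te^(t) - 2c_2e^(t), x_2(t) = -c_1e^(t) - c_2te^(t) + c_2e^(t)

Coefficient matrix A = [[0, -1], [1, 2]].
Characteristic polynomial det(A - λI) = λ^2 - 2λ + 1 = 0.
Single eigenvalue λ = 1 with algebraic multiplicity 2.
Eigenvector v = (1,-1); generalized eigenvector w with (A-λI)w=v is (-2,1).
General solution: e^(t)[c_1·v + c_2·(t·v + w)].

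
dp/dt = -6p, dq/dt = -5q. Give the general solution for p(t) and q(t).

p(t) = -K_2e^(-6t), q(t) = K_1e^(-5t)

Coefficient matrix A = [[-6, 0], [0, -5]].
Characteristic polynomial det(A - λI) = λ^2 + 11λ + 30 = 0.
Eigenvalues λ = -5, -6.
For λ=-5: (A-λI) row 1 is [-1, 0], so an eigenvector is (0, 1).
For λ=-6: (A-λI) row 2 is [0, 1], so an eigenvector is (-1, 0).
General solution: K_1e^(-5t)(0,1) + K_2e^(-6t)(-1,0).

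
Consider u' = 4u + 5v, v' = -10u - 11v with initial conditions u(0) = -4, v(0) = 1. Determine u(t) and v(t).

Coefficient matrix A = [[4, 5], [-10, -11]].
Characteristic polynomial det(A - λI) = λ^2 + 7λ + 6 = 0.
Eigenvalues λ = -1, -6.
For λ=-1: (A-λI) row 1 is [5, 5], so an eigenvector is (-1, 1).
For λ=-6: (A-λI) row 1 is [10, 5], so an eigenvector is (-1, 2).
General solution: C_1e^(-t)(-1,1) + C_2e^(-6t)(-1,2).
Applying u(0)=-4, v(0)=1 gives C_1=7, C_2=-3.

u(t) = -7e^(-t) + 3e^(-6t), v(t) = 7e^(-t) - 6e^(-6t)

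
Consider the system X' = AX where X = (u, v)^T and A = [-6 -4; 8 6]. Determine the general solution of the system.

Coefficient matrix A = [[-6, -4], [8, 6]].
Characteristic polynomial det(A - λI) = λ^2 - 4 = 0.
Eigenvalues λ = -2, 2.
For λ=-2: (A-λI) row 1 is [-4, -4], so an eigenvector is (1, -1).
For λ=2: (A-λI) row 1 is [-8, -4], so an eigenvector is (-1, 2).
General solution: K_1e^(-2t)(1,-1) + K_2e^(2t)(-1,2).

u(t) = K_1e^(-2t) - K_2e^(2t), v(t) = -K_1e^(-2t) + 2K_2e^(2t)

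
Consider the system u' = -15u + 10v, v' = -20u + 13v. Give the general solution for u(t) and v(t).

u(t) = 2c_1e^(-t)sin(2t) - c_1e^(-t)cos(2t) - c_2e^(-t)sin(2t) - 2c_2e^(-t)cos(2t), v(t) = 3c_1e^(-t)sin(2t) - c_1e^(-t)cos(2t) - c_2e^(-t)sin(2t) - 3c_2e^(-t)cos(2t)

Coefficient matrix A = [[-15, 10], [-20, 13]].
Characteristic polynomial det(A - λI) = λ^2 + 2λ + 5 = 0.
Eigenvalues λ = -1 ± 2i (complex conjugate pair).
For λ=-1+2i: an eigenvector is (-1,-1) - i(2,3) = (-1 - 2i, -1 - 3i).
A real fundamental pair from Re and Im of e^((-1+2i)t)v: X_1 = e^(-t)(cos(2t)·(-1,-1) + sin(2t)·(2,3)), X_2 = e^(-t)(sin(2t)·(-1,-1) - cos(2t)·(2,3)).
General solution: c_1X_1 + c_2X_2.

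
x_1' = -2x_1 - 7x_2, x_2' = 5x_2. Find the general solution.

Coefficient matrix A = [[-2, -7], [0, 5]].
Characteristic polynomial det(A - λI) = λ^2 - 3λ - 10 = 0.
Eigenvalues λ = 5, -2.
For λ=5: (A-λI) row 1 is [-7, -7], so an eigenvector is (-1, 1).
For λ=-2: (A-λI) row 1 is [0, -7], so an eigenvector is (1, 0).
General solution: C_1e^(5t)(-1,1) + C_2e^(-2t)(1,0).

x_1(t) = -C_1e^(5t) + C_2e^(-2t), x_2(t) = C_1e^(5t)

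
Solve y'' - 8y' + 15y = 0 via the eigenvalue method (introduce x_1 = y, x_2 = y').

Let x_1 = y, x_2 = y'. Then x_1' = x_2 and x_2' = -15x_1 + 8x_2.
A = [[0,1],[-15,8]]; det(A-λI) = λ^2 - 8λ + 15.
Eigenvalues λ = 5, 3 with eigenvectors (1,5), (1,3).

y(t) = C_1e^(5t) + C_2e^(3t)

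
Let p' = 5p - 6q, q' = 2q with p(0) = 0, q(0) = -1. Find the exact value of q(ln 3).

A = [[5,-6],[0,2]]; eigenvalues λ = 2, 5.
Eigenvectors: (2,1) for λ=2, (1,0) for λ=5.
From the initial condition, c_1 = -1, c_2 = 2.
q(ln 3) = (-1)(3^2)(1) + (2)(3^5)(0) = -9.

-9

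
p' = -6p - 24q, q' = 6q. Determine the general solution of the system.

p(t) = 2K_1e^(6t) - K_2e^(-6t), q(t) = -K_1e^(6t)

Coefficient matrix A = [[-6, -24], [0, 6]].
Characteristic polynomial det(A - λI) = λ^2 - 36 = 0.
Eigenvalues λ = 6, -6.
For λ=6: (A-λI) row 1 is [-12, -24], so an eigenvector is (2, -1).
For λ=-6: (A-λI) row 1 is [0, -24], so an eigenvector is (-1, 0).
General solution: K_1e^(6t)(2,-1) + K_2e^(-6t)(-1,0).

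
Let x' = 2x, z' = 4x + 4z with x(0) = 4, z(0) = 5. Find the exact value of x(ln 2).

A = [[2,0],[4,4]]; eigenvalues λ = 2, 4.
Eigenvectors: (1,-2) for λ=2, (0,1) for λ=4.
From the initial condition, c_1 = 4, c_2 = 13.
x(ln 2) = (4)(2^2)(1) + (13)(2^4)(0) = 16.

16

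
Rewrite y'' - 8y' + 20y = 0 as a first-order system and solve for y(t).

Let x_1 = y, x_2 = y'. Then x_1' = x_2 and x_2' = -20x_1 + 8x_2.
A = [[0,1],[-20,8]]; det(A-λI) = λ^2 - 8λ + 20.
Eigenvalues λ = 4 ± 2i.

y(t) = C_1e^(4t)cos(2t) + C_2e^(4t)sin(2t)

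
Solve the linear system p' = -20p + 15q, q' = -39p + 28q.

p(t) = 2C_1e^(4t)sin(3t) + C_1e^(4t)cos(3t) + C_2e^(4t)sin(3t) - 2C_2e^(4t)cos(3t), q(t) = 3C_1e^(4t)sin(3t) + 2C_1e^(4t)cos(3t) + 2C_2e^(4t)sin(3t) - 3C_2e^(4t)cos(3t)

Coefficient matrix A = [[-20, 15], [-39, 28]].
Characteristic polynomial det(A - λI) = λ^2 - 8λ + 25 = 0.
Eigenvalues λ = 4 ± 3i (complex conjugate pair).
For λ=4+3i: an eigenvector is (1,2) - i(2,3) = (1 - 2i, 2 - 3i).
A real fundamental pair from Re and Im of e^((4+3i)t)v: X_1 = e^(4t)(cos(3t)·(1,2) + sin(3t)·(2,3)), X_2 = e^(4t)(sin(3t)·(1,2) - cos(3t)·(2,3)).
General solution: C_1X_1 + C_2X_2.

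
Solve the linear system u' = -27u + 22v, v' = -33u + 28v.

u(t) = -C_1e^(-5t) - 2C_2e^(6t), v(t) = -C_1e^(-5t) - 3C_2e^(6t)

Coefficient matrix A = [[-27, 22], [-33, 28]].
Characteristic polynomial det(A - λI) = λ^2 - λ - 30 = 0.
Eigenvalues λ = -5, 6.
For λ=-5: (A-λI) row 1 is [-22, 22], so an eigenvector is (-1, -1).
For λ=6: (A-λI) row 1 is [-33, 22], so an eigenvector is (-2, -3).
General solution: C_1e^(-5t)(-1,-1) + C_2e^(6t)(-2,-3).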